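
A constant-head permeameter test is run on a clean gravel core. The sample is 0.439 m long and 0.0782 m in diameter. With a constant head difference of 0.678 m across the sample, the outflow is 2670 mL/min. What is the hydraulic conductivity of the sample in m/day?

Cross-sectional area A = π·(d/2)² = π × (0.0782/2)² = 0.004803 m².
Convert discharge: 2670 mL/min = 4.450e-05 m³/s.
Darcy's law rearranged: K = Q·L / (A·Δh) = 4.450e-05 × 0.439 / (0.004803 × 0.678) = 0.005999 m/s = 518.3 m/day.

518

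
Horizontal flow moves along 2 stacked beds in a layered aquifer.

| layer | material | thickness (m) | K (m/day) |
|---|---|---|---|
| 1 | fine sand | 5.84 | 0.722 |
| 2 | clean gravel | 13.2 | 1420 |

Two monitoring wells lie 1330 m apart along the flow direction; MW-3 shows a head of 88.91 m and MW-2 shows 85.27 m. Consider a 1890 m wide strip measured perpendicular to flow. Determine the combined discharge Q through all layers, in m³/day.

97000

Flow is parallel to layering, so each bed carries its own Darcy discharge and the transmissivities add.
Σ(K_i·b_i) = 0.722×5.84 + 1420×13.2 = 18748 m²/day.
Hydraulic gradient i = (88.91 − 85.27) / 1330 = 3.64 / 1330 = 0.002737.
Q = Σ(K_i·b_i) · W · i = 18748 × 1890 × 0.002737 = 96978 m³/day.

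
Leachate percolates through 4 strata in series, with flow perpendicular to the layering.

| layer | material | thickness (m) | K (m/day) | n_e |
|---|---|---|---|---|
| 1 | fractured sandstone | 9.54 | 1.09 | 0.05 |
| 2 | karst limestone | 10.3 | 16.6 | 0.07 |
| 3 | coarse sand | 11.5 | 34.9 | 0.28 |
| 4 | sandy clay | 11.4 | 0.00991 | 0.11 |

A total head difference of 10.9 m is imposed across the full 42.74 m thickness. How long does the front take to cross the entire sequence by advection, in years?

1.65

With flow normal to the layers, continuity requires the same specific discharge q through every layer.
Σ(b_i/K_i) = 9.54/1.09 + 10.3/16.6 + 11.5/34.9 + 11.4/0.00991 = 1160 d.
q = Δh / Σ(b_i/K_i) = 10.9 / 1160 = 0.009396 m/day.
In each layer the seepage velocity is v_i = q/n_i, so the layer transit time is t_i = b_i·n_i / q:
  layer 1 (fractured sandstone): t_1 = 9.54 × 0.05 / 0.009396 = 50.77 d
  layer 2 (karst limestone): t_2 = 10.3 × 0.07 / 0.009396 = 76.73 d
  layer 3 (coarse sand): t_3 = 11.5 × 0.28 / 0.009396 = 342.7 d
  layer 4 (sandy clay): t_4 = 11.4 × 0.11 / 0.009396 = 133.5 d
Total t = Σ t_i = 603.7 days = 1.653 years.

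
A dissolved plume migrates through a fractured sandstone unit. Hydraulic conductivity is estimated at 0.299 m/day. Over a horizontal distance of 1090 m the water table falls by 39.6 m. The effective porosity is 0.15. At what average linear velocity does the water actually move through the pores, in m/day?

Hydraulic gradient i = Δh / L = 39.6 / 1090 = 0.03633.
Darcy flux q = K · i = 0.2990 × 0.03633 = 0.01086 m/day.
Seepage velocity v = q / n_e = 0.01086 / 0.15 = 0.07242 m/day.

0.0724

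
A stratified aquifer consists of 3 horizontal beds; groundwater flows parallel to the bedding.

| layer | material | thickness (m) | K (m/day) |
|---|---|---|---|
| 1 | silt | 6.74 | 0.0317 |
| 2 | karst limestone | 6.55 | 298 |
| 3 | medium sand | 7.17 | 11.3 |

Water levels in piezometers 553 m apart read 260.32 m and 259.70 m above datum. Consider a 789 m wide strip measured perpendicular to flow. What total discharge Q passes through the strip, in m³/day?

1800

Flow is parallel to layering, so each bed carries its own Darcy discharge and the transmissivities add.
Σ(K_i·b_i) = 0.0317×6.74 + 298×6.55 + 11.3×7.17 = 2033 m²/day.
Hydraulic gradient i = (260.32 − 259.70) / 553 = 0.62 / 553 = 0.001121.
Q = Σ(K_i·b_i) · W · i = 2033 × 789 × 0.001121 = 1798 m³/day.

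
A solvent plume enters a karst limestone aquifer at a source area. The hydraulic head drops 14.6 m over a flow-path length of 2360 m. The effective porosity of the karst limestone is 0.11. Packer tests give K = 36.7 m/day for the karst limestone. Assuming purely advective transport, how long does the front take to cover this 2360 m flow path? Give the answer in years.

3.13

Hydraulic gradient i = Δh / L = 14.6 / 2360 = 0.006186.
Darcy flux q = K · i = 36.70 × 0.006186 = 0.2270 m/day.
Seepage velocity v = q / n_e = 0.2270 / 0.11 = 2.064 m/day.
Travel time t = L / v = 2360 / 2.064 = 1143 days = 3.130 years.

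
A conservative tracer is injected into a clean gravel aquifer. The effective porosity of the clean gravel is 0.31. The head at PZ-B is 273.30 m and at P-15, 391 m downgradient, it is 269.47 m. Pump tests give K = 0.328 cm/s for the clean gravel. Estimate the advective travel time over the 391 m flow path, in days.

43.7

Convert K: 0.328 cm/s × 864 = 283.4 m/day.
Hydraulic gradient i = (273.30 − 269.47) / 391 = 3.83 / 391 = 0.009795.
Darcy flux q = K · i = 283.4 × 0.009795 = 2.776 m/day.
Seepage velocity v = q / n_e = 2.776 / 0.31 = 8.955 m/day.
Travel time t = L / v = 391 / 8.955 = 43.66 days.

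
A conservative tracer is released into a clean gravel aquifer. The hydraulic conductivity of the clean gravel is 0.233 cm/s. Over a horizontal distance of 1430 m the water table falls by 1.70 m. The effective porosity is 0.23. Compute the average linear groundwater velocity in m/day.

Convert K: 0.233 cm/s × 864 = 201.3 m/day.
Hydraulic gradient i = Δh / L = 1.70 / 1430 = 0.001189.
Darcy flux q = K · i = 201.3 × 0.001189 = 0.2393 m/day.
Seepage velocity v = q / n_e = 0.2393 / 0.23 = 1.041 m/day.

1.04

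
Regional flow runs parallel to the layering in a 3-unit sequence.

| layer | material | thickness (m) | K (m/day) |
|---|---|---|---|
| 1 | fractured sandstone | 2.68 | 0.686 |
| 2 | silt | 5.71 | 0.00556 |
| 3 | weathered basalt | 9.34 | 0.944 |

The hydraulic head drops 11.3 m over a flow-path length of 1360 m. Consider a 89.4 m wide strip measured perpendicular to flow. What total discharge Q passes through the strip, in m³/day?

7.94

Flow is parallel to layering, so each bed carries its own Darcy discharge and the transmissivities add.
Σ(K_i·b_i) = 0.686×2.68 + 0.00556×5.71 + 0.944×9.34 = 10.69 m²/day.
Hydraulic gradient i = Δh / L = 11.3 / 1360 = 0.008309.
Q = Σ(K_i·b_i) · W · i = 10.69 × 89.4 × 0.008309 = 7.939 m³/day.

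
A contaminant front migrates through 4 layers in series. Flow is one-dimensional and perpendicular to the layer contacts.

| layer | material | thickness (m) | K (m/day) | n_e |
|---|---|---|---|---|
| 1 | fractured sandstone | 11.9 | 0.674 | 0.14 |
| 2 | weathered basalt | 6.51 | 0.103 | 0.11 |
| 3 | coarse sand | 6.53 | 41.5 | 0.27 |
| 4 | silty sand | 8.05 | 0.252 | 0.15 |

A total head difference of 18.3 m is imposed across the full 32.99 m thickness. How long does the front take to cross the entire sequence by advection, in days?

With flow normal to the layers, continuity requires the same specific discharge q through every layer.
Σ(b_i/K_i) = 11.9/0.674 + 6.51/0.103 + 6.53/41.5 + 8.05/0.252 = 113.0 d.
q = Δh / Σ(b_i/K_i) = 18.3 / 113.0 = 0.1620 m/day.
In each layer the seepage velocity is v_i = q/n_i, so the layer transit time is t_i = b_i·n_i / q:
  layer 1 (fractured sandstone): t_1 = 11.9 × 0.14 / 0.1620 = 10.28 d
  layer 2 (weathered basalt): t_2 = 6.51 × 0.11 / 0.1620 = 4.420 d
  layer 3 (coarse sand): t_3 = 6.53 × 0.27 / 0.1620 = 10.88 d
  layer 4 (silty sand): t_4 = 8.05 × 0.15 / 0.1620 = 7.454 d
Total t = Σ t_i = 33.04 days.

33.0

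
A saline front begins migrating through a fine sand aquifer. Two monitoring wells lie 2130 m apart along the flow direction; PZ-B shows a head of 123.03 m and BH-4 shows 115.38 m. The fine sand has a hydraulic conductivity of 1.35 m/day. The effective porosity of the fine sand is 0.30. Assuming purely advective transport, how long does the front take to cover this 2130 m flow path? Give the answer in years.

361

Hydraulic gradient i = (123.03 − 115.38) / 2130 = 7.65 / 2130 = 0.003592.
Darcy flux q = K · i = 1.350 × 0.003592 = 0.004849 m/day.
Seepage velocity v = q / n_e = 0.004849 / 0.30 = 0.01616 m/day.
Travel time t = L / v = 2130 / 0.01616 = 1.318e+05 days = 360.8 years.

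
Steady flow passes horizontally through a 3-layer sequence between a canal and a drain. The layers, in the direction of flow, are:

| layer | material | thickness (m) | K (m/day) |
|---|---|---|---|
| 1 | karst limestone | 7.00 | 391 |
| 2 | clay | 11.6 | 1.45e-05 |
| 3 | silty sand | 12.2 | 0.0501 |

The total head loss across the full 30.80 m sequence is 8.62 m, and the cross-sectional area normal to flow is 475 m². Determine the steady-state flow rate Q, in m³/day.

Flow is perpendicular to layering, so the layers act in series and the equivalent K is the thickness-weighted harmonic mean.
Total thickness L = 7.00 + 11.6 + 12.2 = 30.80 m.
Σ(b_i/K_i) = 7.00/391 + 11.6/1.45e-05 + 12.2/0.0501 = 8.002e+05 d.
K_eq = L / Σ(b_i/K_i) = 30.80 / 8.002e+05 = 3.849e-05 m/day.
Q = K_eq · A · (Δh/L) = 3.849e-05 × 475 × (8.62/30.80) = 0.005117 m³/day.

0.00512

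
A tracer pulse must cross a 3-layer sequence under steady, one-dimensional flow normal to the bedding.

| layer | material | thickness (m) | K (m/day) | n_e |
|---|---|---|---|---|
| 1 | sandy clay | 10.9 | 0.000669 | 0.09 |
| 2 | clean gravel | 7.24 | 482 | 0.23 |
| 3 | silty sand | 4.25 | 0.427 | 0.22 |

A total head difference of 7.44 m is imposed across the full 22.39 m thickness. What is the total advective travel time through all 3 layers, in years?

21.5

With flow normal to the layers, continuity requires the same specific discharge q through every layer.
Σ(b_i/K_i) = 10.9/0.000669 + 7.24/482 + 4.25/0.427 = 16303 d.
q = Δh / Σ(b_i/K_i) = 7.44 / 16303 = 0.0004564 m/day.
In each layer the seepage velocity is v_i = q/n_i, so the layer transit time is t_i = b_i·n_i / q:
  layer 1 (sandy clay): t_1 = 10.9 × 0.09 / 0.0004564 = 2150 d
  layer 2 (clean gravel): t_2 = 7.24 × 0.23 / 0.0004564 = 3649 d
  layer 3 (silty sand): t_3 = 4.25 × 0.22 / 0.0004564 = 2049 d
Total t = Σ t_i = 7847 days = 21.48 years.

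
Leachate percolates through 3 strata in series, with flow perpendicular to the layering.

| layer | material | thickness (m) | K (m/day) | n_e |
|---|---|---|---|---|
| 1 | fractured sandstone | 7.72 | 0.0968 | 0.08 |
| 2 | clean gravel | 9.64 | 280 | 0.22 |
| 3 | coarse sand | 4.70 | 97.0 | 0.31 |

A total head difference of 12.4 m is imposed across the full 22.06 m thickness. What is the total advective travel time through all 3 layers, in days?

27.0

With flow normal to the layers, continuity requires the same specific discharge q through every layer.
Σ(b_i/K_i) = 7.72/0.0968 + 9.64/280 + 4.70/97.0 = 79.83 d.
q = Δh / Σ(b_i/K_i) = 12.4 / 79.83 = 0.1553 m/day.
In each layer the seepage velocity is v_i = q/n_i, so the layer transit time is t_i = b_i·n_i / q:
  layer 1 (fractured sandstone): t_1 = 7.72 × 0.08 / 0.1553 = 3.976 d
  layer 2 (clean gravel): t_2 = 9.64 × 0.22 / 0.1553 = 13.65 d
  layer 3 (coarse sand): t_3 = 4.70 × 0.31 / 0.1553 = 9.381 d
Total t = Σ t_i = 27.01 days.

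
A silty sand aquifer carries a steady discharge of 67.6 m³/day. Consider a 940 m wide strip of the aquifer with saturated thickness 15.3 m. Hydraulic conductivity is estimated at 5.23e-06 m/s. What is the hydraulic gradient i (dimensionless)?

0.0104

Convert K: 5.23e-06 m/s × 86400 = 0.4519 m/day.
Cross-sectional area A = 940 × 15.3 = 14382 m².
From Q = K·A·i, i = Q / (K·A) = 67.6 / (0.4519 × 14382) = 0.01040.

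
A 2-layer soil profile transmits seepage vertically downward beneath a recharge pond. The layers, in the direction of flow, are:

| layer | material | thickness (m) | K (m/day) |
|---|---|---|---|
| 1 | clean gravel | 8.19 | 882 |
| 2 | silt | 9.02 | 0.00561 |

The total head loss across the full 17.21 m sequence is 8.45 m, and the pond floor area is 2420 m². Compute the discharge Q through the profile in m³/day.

12.7

Flow is perpendicular to layering, so the layers act in series and the equivalent K is the thickness-weighted harmonic mean.
Total thickness L = 8.19 + 9.02 = 17.21 m.
Σ(b_i/K_i) = 8.19/882 + 9.02/0.00561 = 1608 d.
K_eq = L / Σ(b_i/K_i) = 17.21 / 1608 = 0.01070 m/day.
Q = K_eq · A · (Δh/L) = 0.01070 × 2420 × (8.45/17.21) = 12.72 m³/day.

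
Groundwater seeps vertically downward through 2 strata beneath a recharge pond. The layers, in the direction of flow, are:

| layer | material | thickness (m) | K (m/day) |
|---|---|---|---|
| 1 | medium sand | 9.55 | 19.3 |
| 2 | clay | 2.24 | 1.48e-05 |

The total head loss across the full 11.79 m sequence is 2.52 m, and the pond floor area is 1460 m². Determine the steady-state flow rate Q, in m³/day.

Flow is perpendicular to layering, so the layers act in series and the equivalent K is the thickness-weighted harmonic mean.
Total thickness L = 9.55 + 2.24 = 11.79 m.
Σ(b_i/K_i) = 9.55/19.3 + 2.24/1.48e-05 = 1.514e+05 d.
K_eq = L / Σ(b_i/K_i) = 11.79 / 1.514e+05 = 7.790e-05 m/day.
Q = K_eq · A · (Δh/L) = 7.790e-05 × 1460 × (2.52/11.79) = 0.02431 m³/day.

0.0243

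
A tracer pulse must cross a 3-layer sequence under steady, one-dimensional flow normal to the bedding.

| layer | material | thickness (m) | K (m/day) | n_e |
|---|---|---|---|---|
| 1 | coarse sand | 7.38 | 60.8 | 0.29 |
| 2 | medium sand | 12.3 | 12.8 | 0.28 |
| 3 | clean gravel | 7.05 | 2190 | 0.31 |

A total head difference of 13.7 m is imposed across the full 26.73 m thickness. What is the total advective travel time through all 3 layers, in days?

With flow normal to the layers, continuity requires the same specific discharge q through every layer.
Σ(b_i/K_i) = 7.38/60.8 + 12.3/12.8 + 7.05/2190 = 1.086 d.
q = Δh / Σ(b_i/K_i) = 13.7 / 1.086 = 12.62 m/day.
In each layer the seepage velocity is v_i = q/n_i, so the layer transit time is t_i = b_i·n_i / q:
  layer 1 (coarse sand): t_1 = 7.38 × 0.29 / 12.62 = 0.1696 d
  layer 2 (medium sand): t_2 = 12.3 × 0.28 / 12.62 = 0.2729 d
  layer 3 (clean gravel): t_3 = 7.05 × 0.31 / 12.62 = 0.1732 d
Total t = Σ t_i = 0.6156 days.

0.616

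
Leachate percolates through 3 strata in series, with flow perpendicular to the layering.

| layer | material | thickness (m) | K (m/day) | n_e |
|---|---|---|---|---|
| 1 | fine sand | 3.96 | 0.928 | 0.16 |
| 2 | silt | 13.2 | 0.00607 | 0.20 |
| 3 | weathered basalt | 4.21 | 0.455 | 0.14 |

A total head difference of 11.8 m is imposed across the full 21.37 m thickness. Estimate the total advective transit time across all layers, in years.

1.96

With flow normal to the layers, continuity requires the same specific discharge q through every layer.
Σ(b_i/K_i) = 3.96/0.928 + 13.2/0.00607 + 4.21/0.455 = 2188 d.
q = Δh / Σ(b_i/K_i) = 11.8 / 2188 = 0.005393 m/day.
In each layer the seepage velocity is v_i = q/n_i, so the layer transit time is t_i = b_i·n_i / q:
  layer 1 (fine sand): t_1 = 3.96 × 0.16 / 0.005393 = 117.5 d
  layer 2 (silt): t_2 = 13.2 × 0.20 / 0.005393 = 489.6 d
  layer 3 (weathered basalt): t_3 = 4.21 × 0.14 / 0.005393 = 109.3 d
Total t = Σ t_i = 716.3 days = 1.961 years.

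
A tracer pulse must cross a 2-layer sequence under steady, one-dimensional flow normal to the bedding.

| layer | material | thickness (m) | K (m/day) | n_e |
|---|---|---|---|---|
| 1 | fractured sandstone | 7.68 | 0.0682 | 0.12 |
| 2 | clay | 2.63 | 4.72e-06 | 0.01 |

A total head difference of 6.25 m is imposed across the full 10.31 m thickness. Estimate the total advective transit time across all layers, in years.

231

With flow normal to the layers, continuity requires the same specific discharge q through every layer.
Σ(b_i/K_i) = 7.68/0.0682 + 2.63/4.72e-06 = 5.573e+05 d.
q = Δh / Σ(b_i/K_i) = 6.25 / 5.573e+05 = 1.121e-05 m/day.
In each layer the seepage velocity is v_i = q/n_i, so the layer transit time is t_i = b_i·n_i / q:
  layer 1 (fractured sandstone): t_1 = 7.68 × 0.12 / 1.121e-05 = 82180 d
  layer 2 (clay): t_2 = 2.63 × 0.01 / 1.121e-05 = 2345 d
Total t = Σ t_i = 84525 days = 231.4 years.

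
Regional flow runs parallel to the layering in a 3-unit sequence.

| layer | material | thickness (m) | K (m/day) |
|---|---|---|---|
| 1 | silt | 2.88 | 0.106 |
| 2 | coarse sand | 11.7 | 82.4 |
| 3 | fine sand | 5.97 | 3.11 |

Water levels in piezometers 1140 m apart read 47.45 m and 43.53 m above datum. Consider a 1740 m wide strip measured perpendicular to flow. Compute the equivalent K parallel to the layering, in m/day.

47.8

Flow is parallel to layering, so each bed carries its own Darcy discharge and the transmissivities add.
Σ(K_i·b_i) = 0.106×2.88 + 82.4×11.7 + 3.11×5.97 = 983.0 m²/day.
Total thickness b = 20.55 m, so K_eq = Σ(K_i·b_i)/b = 47.83 m/day.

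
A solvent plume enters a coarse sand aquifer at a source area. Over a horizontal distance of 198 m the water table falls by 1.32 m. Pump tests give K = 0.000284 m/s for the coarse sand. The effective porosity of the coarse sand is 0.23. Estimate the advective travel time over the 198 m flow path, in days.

278

Convert K: 0.000284 m/s × 86400 = 24.54 m/day.
Hydraulic gradient i = Δh / L = 1.32 / 198 = 0.006667.
Darcy flux q = K · i = 24.54 × 0.006667 = 0.1636 m/day.
Seepage velocity v = q / n_e = 0.1636 / 0.23 = 0.7112 m/day.
Travel time t = L / v = 198 / 0.7112 = 278.4 days.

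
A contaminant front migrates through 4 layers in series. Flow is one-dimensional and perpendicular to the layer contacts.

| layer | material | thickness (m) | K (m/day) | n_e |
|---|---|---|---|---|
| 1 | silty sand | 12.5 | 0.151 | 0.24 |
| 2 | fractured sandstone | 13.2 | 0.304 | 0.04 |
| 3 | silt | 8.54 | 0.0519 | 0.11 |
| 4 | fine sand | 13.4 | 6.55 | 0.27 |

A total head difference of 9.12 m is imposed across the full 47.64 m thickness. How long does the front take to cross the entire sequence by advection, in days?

260

With flow normal to the layers, continuity requires the same specific discharge q through every layer.
Σ(b_i/K_i) = 12.5/0.151 + 13.2/0.304 + 8.54/0.0519 + 13.4/6.55 = 292.8 d.
q = Δh / Σ(b_i/K_i) = 9.12 / 292.8 = 0.03115 m/day.
In each layer the seepage velocity is v_i = q/n_i, so the layer transit time is t_i = b_i·n_i / q:
  layer 1 (silty sand): t_1 = 12.5 × 0.24 / 0.03115 = 96.31 d
  layer 2 (fractured sandstone): t_2 = 13.2 × 0.04 / 0.03115 = 16.95 d
  layer 3 (silt): t_3 = 8.54 × 0.11 / 0.03115 = 30.16 d
  layer 4 (fine sand): t_4 = 13.4 × 0.27 / 0.03115 = 116.2 d
Total t = Σ t_i = 259.6 days.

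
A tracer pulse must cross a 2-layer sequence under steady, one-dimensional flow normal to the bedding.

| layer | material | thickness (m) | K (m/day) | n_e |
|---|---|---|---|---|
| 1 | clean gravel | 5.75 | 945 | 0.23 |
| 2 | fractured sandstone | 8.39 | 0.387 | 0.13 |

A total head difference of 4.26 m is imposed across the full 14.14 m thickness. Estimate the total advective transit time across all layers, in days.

12.3

With flow normal to the layers, continuity requires the same specific discharge q through every layer.
Σ(b_i/K_i) = 5.75/945 + 8.39/0.387 = 21.69 d.
q = Δh / Σ(b_i/K_i) = 4.26 / 21.69 = 0.1964 m/day.
In each layer the seepage velocity is v_i = q/n_i, so the layer transit time is t_i = b_i·n_i / q:
  layer 1 (clean gravel): t_1 = 5.75 × 0.23 / 0.1964 = 6.732 d
  layer 2 (fractured sandstone): t_2 = 8.39 × 0.13 / 0.1964 = 5.552 d
Total t = Σ t_i = 12.28 days.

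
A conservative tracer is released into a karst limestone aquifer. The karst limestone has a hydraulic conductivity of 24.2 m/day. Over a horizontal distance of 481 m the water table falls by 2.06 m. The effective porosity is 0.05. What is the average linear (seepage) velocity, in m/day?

2.07

Hydraulic gradient i = Δh / L = 2.06 / 481 = 0.004283.
Darcy flux q = K · i = 24.20 × 0.004283 = 0.1036 m/day.
Seepage velocity v = q / n_e = 0.1036 / 0.05 = 2.073 m/day.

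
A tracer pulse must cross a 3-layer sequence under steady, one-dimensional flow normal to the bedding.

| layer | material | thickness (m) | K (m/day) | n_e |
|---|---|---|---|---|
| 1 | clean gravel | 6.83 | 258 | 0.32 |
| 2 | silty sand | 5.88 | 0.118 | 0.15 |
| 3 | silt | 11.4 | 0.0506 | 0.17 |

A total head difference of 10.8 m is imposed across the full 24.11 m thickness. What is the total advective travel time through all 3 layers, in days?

128

With flow normal to the layers, continuity requires the same specific discharge q through every layer.
Σ(b_i/K_i) = 6.83/258 + 5.88/0.118 + 11.4/0.0506 = 275.2 d.
q = Δh / Σ(b_i/K_i) = 10.8 / 275.2 = 0.03925 m/day.
In each layer the seepage velocity is v_i = q/n_i, so the layer transit time is t_i = b_i·n_i / q:
  layer 1 (clean gravel): t_1 = 6.83 × 0.32 / 0.03925 = 55.68 d
  layer 2 (silty sand): t_2 = 5.88 × 0.15 / 0.03925 = 22.47 d
  layer 3 (silt): t_3 = 11.4 × 0.17 / 0.03925 = 49.37 d
Total t = Σ t_i = 127.5 days.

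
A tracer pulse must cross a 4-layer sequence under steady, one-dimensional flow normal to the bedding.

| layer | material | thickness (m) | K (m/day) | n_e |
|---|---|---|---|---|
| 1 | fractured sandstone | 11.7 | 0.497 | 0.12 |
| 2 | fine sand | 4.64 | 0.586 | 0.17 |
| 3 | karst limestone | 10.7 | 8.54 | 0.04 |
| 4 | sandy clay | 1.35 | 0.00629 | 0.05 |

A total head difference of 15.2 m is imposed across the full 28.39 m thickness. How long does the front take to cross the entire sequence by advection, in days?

43.7

With flow normal to the layers, continuity requires the same specific discharge q through every layer.
Σ(b_i/K_i) = 11.7/0.497 + 4.64/0.586 + 10.7/8.54 + 1.35/0.00629 = 247.3 d.
q = Δh / Σ(b_i/K_i) = 15.2 / 247.3 = 0.06145 m/day.
In each layer the seepage velocity is v_i = q/n_i, so the layer transit time is t_i = b_i·n_i / q:
  layer 1 (fractured sandstone): t_1 = 11.7 × 0.12 / 0.06145 = 22.85 d
  layer 2 (fine sand): t_2 = 4.64 × 0.17 / 0.06145 = 12.84 d
  layer 3 (karst limestone): t_3 = 10.7 × 0.04 / 0.06145 = 6.965 d
  layer 4 (sandy clay): t_4 = 1.35 × 0.05 / 0.06145 = 1.098 d
Total t = Σ t_i = 43.74 days.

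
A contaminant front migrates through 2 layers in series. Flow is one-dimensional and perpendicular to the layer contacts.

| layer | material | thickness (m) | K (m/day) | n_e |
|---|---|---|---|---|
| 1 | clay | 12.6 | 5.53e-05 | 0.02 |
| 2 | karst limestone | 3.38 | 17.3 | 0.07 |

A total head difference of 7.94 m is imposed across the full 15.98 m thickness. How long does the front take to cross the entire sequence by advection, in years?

With flow normal to the layers, continuity requires the same specific discharge q through every layer.
Σ(b_i/K_i) = 12.6/5.53e-05 + 3.38/17.3 = 2.278e+05 d.
q = Δh / Σ(b_i/K_i) = 7.94 / 2.278e+05 = 3.485e-05 m/day.
In each layer the seepage velocity is v_i = q/n_i, so the layer transit time is t_i = b_i·n_i / q:
  layer 1 (clay): t_1 = 12.6 × 0.02 / 3.485e-05 = 7231 d
  layer 2 (karst limestone): t_2 = 3.38 × 0.07 / 3.485e-05 = 6790 d
Total t = Σ t_i = 14021 days = 38.39 years.

38.4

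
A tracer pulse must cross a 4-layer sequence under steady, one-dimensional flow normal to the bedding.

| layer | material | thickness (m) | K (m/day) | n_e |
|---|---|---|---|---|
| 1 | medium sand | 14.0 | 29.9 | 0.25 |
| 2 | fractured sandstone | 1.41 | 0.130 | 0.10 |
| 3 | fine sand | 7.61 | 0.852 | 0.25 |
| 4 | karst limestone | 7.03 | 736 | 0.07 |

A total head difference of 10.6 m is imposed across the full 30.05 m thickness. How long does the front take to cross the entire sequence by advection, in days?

With flow normal to the layers, continuity requires the same specific discharge q through every layer.
Σ(b_i/K_i) = 14.0/29.9 + 1.41/0.130 + 7.61/0.852 + 7.03/736 = 20.26 d.
q = Δh / Σ(b_i/K_i) = 10.6 / 20.26 = 0.5233 m/day.
In each layer the seepage velocity is v_i = q/n_i, so the layer transit time is t_i = b_i·n_i / q:
  layer 1 (medium sand): t_1 = 14.0 × 0.25 / 0.5233 = 6.688 d
  layer 2 (fractured sandstone): t_2 = 1.41 × 0.10 / 0.5233 = 0.2694 d
  layer 3 (fine sand): t_3 = 7.61 × 0.25 / 0.5233 = 3.636 d
  layer 4 (karst limestone): t_4 = 7.03 × 0.07 / 0.5233 = 0.9404 d
Total t = Σ t_i = 11.53 days.

11.5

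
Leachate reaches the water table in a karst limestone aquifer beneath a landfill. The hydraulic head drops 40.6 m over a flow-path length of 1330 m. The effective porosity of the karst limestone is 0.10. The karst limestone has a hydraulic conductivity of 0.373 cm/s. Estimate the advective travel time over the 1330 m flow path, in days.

Convert K: 0.373 cm/s × 864 = 322.3 m/day.
Hydraulic gradient i = Δh / L = 40.6 / 1330 = 0.03053.
Darcy flux q = K · i = 322.3 × 0.03053 = 9.838 m/day.
Seepage velocity v = q / n_e = 9.838 / 0.10 = 98.38 m/day.
Travel time t = L / v = 1330 / 98.38 = 13.52 days.

13.5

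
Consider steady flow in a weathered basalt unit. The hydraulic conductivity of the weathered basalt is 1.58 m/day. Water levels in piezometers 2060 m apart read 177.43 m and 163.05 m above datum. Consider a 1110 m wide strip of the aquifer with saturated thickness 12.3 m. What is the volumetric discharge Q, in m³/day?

Cross-sectional area A = 1110 × 12.3 = 13653 m².
Hydraulic gradient i = (177.43 − 163.05) / 2060 = 14.38 / 2060 = 0.006981.
Darcy's law: Q = K · A · i = 1.580 × 13653 × 0.006981 = 150.6 m³/day.

151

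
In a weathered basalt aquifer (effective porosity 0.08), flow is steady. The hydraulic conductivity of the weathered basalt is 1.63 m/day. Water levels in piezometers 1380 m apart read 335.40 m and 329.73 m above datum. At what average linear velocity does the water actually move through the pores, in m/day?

0.0837

Hydraulic gradient i = (335.40 − 329.73) / 1380 = 5.67 / 1380 = 0.004109.
Darcy flux q = K · i = 1.630 × 0.004109 = 0.006697 m/day.
Seepage velocity v = q / n_e = 0.006697 / 0.08 = 0.08371 m/day.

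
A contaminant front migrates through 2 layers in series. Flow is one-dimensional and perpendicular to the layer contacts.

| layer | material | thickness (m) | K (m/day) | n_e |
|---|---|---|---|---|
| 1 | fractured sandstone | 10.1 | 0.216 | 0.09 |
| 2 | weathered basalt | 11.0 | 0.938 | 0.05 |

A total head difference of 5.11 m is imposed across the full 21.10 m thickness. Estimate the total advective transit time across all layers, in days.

16.7

With flow normal to the layers, continuity requires the same specific discharge q through every layer.
Σ(b_i/K_i) = 10.1/0.216 + 11.0/0.938 = 58.49 d.
q = Δh / Σ(b_i/K_i) = 5.11 / 58.49 = 0.08737 m/day.
In each layer the seepage velocity is v_i = q/n_i, so the layer transit time is t_i = b_i·n_i / q:
  layer 1 (fractured sandstone): t_1 = 10.1 × 0.09 / 0.08737 = 10.40 d
  layer 2 (weathered basalt): t_2 = 11.0 × 0.05 / 0.08737 = 6.295 d
Total t = Σ t_i = 16.70 days.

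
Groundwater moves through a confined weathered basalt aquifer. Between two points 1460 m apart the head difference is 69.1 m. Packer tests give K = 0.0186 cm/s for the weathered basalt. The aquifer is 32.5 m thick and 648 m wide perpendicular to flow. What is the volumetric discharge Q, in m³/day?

16000

Convert K: 0.0186 cm/s × 864 = 16.07 m/day.
Cross-sectional area A = 648 × 32.5 = 21060 m².
Hydraulic gradient i = Δh / L = 69.1 / 1460 = 0.04733.
Darcy's law: Q = K · A · i = 16.07 × 21060 × 0.04733 = 16018 m³/day.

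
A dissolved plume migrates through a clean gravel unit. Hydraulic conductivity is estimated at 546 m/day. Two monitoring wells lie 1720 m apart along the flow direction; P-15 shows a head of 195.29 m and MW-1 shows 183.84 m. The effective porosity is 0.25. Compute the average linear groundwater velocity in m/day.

14.5

Hydraulic gradient i = (195.29 − 183.84) / 1720 = 11.45 / 1720 = 0.006657.
Darcy flux q = K · i = 546.0 × 0.006657 = 3.635 m/day.
Seepage velocity v = q / n_e = 3.635 / 0.25 = 14.54 m/day.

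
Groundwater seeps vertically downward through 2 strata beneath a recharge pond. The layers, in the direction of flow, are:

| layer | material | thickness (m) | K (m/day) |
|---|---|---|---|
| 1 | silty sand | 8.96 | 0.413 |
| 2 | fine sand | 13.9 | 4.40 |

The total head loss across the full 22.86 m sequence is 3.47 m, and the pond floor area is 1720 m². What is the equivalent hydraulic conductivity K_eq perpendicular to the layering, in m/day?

0.920

Flow is perpendicular to layering, so the layers act in series and the equivalent K is the thickness-weighted harmonic mean.
Total thickness L = 8.96 + 13.9 = 22.86 m.
Σ(b_i/K_i) = 8.96/0.413 + 13.9/4.40 = 24.85 d.
K_eq = L / Σ(b_i/K_i) = 22.86 / 24.85 = 0.9198 m/day.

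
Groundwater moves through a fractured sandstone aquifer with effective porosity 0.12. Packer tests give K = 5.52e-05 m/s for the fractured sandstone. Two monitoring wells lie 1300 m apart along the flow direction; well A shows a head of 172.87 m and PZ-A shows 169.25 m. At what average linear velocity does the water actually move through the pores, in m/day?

0.111

Convert K: 5.52e-05 m/s × 86400 = 4.769 m/day.
Hydraulic gradient i = (172.87 − 169.25) / 1300 = 3.62 / 1300 = 0.002785.
Darcy flux q = K · i = 4.769 × 0.002785 = 0.01328 m/day.
Seepage velocity v = q / n_e = 0.01328 / 0.12 = 0.1107 m/day.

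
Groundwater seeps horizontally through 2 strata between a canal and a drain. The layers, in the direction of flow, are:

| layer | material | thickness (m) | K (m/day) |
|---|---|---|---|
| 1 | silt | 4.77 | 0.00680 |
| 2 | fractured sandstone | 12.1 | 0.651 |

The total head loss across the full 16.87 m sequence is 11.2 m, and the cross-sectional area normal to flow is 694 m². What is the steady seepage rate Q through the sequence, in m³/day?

Flow is perpendicular to layering, so the layers act in series and the equivalent K is the thickness-weighted harmonic mean.
Total thickness L = 4.77 + 12.1 = 16.87 m.
Σ(b_i/K_i) = 4.77/0.00680 + 12.1/0.651 = 720.1 d.
K_eq = L / Σ(b_i/K_i) = 16.87 / 720.1 = 0.02343 m/day.
Q = K_eq · A · (Δh/L) = 0.02343 × 694 × (11.2/16.87) = 10.79 m³/day.

10.8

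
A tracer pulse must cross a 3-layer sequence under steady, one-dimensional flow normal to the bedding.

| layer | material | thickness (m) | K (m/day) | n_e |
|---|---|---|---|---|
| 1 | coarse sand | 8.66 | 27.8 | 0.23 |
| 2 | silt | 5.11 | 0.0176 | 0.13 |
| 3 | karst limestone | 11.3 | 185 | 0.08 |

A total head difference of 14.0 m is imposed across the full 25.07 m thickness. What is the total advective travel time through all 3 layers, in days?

With flow normal to the layers, continuity requires the same specific discharge q through every layer.
Σ(b_i/K_i) = 8.66/27.8 + 5.11/0.0176 + 11.3/185 = 290.7 d.
q = Δh / Σ(b_i/K_i) = 14.0 / 290.7 = 0.04816 m/day.
In each layer the seepage velocity is v_i = q/n_i, so the layer transit time is t_i = b_i·n_i / q:
  layer 1 (coarse sand): t_1 = 8.66 × 0.23 / 0.04816 = 41.36 d
  layer 2 (silt): t_2 = 5.11 × 0.13 / 0.04816 = 13.79 d
  layer 3 (karst limestone): t_3 = 11.3 × 0.08 / 0.04816 = 18.77 d
Total t = Σ t_i = 73.93 days.

73.9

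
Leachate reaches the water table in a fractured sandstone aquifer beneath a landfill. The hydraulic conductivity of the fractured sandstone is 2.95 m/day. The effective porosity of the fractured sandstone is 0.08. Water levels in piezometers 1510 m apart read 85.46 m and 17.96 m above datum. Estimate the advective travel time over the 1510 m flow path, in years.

2.51

Hydraulic gradient i = (85.46 − 17.96) / 1510 = 67.5 / 1510 = 0.04470.
Darcy flux q = K · i = 2.950 × 0.04470 = 0.1319 m/day.
Seepage velocity v = q / n_e = 0.1319 / 0.08 = 1.648 m/day.
Travel time t = L / v = 1510 / 1.648 = 916.0 days = 2.508 years.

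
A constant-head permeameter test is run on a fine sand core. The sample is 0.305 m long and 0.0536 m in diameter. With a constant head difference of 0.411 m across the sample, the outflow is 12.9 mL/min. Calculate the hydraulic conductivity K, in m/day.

Cross-sectional area A = π·(d/2)² = π × (0.0536/2)² = 0.002256 m².
Convert discharge: 12.9 mL/min = 2.150e-07 m³/s.
Darcy's law rearranged: K = Q·L / (A·Δh) = 2.150e-07 × 0.305 / (0.002256 × 0.411) = 7.071e-05 m/s = 6.109 m/day.

6.11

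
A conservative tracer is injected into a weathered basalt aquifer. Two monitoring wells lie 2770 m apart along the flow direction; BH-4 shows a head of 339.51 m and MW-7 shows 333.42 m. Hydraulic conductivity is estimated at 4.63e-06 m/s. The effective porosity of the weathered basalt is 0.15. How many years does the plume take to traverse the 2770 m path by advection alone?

1290

Convert K: 4.63e-06 m/s × 86400 = 0.4000 m/day.
Hydraulic gradient i = (339.51 − 333.42) / 2770 = 6.09 / 2770 = 0.002199.
Darcy flux q = K · i = 0.4000 × 0.002199 = 0.0008795 m/day.
Seepage velocity v = q / n_e = 0.0008795 / 0.15 = 0.005863 m/day.
Travel time t = L / v = 2770 / 0.005863 = 4.724e+05 days = 1293 years.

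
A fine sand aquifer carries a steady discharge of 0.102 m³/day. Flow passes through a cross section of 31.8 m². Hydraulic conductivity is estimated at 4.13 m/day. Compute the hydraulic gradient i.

0.000777

From Q = K·A·i, i = Q / (K·A) = 0.102 / (4.130 × 31.80) = 0.0007766.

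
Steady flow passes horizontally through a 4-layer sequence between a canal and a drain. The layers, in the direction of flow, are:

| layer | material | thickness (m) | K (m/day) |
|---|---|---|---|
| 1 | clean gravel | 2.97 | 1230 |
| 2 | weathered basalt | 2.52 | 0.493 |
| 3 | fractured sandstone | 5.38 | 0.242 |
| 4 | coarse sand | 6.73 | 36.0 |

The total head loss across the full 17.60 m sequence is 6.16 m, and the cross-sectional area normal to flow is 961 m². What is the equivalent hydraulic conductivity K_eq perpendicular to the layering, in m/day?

Flow is perpendicular to layering, so the layers act in series and the equivalent K is the thickness-weighted harmonic mean.
Total thickness L = 2.97 + 2.52 + 5.38 + 6.73 = 17.60 m.
Σ(b_i/K_i) = 2.97/1230 + 2.52/0.493 + 5.38/0.242 + 6.73/36.0 = 27.53 d.
K_eq = L / Σ(b_i/K_i) = 17.60 / 27.53 = 0.6392 m/day.

0.639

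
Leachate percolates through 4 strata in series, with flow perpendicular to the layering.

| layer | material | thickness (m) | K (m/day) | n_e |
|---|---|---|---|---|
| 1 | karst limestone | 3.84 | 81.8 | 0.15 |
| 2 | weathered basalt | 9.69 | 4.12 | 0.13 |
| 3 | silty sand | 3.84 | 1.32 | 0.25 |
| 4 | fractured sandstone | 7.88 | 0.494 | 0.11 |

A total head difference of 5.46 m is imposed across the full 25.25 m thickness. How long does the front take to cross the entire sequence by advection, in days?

With flow normal to the layers, continuity requires the same specific discharge q through every layer.
Σ(b_i/K_i) = 3.84/81.8 + 9.69/4.12 + 3.84/1.32 + 7.88/0.494 = 21.26 d.
q = Δh / Σ(b_i/K_i) = 5.46 / 21.26 = 0.2568 m/day.
In each layer the seepage velocity is v_i = q/n_i, so the layer transit time is t_i = b_i·n_i / q:
  layer 1 (karst limestone): t_1 = 3.84 × 0.15 / 0.2568 = 2.243 d
  layer 2 (weathered basalt): t_2 = 9.69 × 0.13 / 0.2568 = 4.905 d
  layer 3 (silty sand): t_3 = 3.84 × 0.25 / 0.2568 = 3.738 d
  layer 4 (fractured sandstone): t_4 = 7.88 × 0.11 / 0.2568 = 3.375 d
Total t = Σ t_i = 14.26 days.

14.3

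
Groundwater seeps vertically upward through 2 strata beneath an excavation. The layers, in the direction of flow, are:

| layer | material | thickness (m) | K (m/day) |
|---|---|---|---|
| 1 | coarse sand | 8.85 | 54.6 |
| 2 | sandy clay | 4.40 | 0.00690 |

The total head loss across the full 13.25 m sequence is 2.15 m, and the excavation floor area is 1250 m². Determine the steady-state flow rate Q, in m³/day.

Flow is perpendicular to layering, so the layers act in series and the equivalent K is the thickness-weighted harmonic mean.
Total thickness L = 8.85 + 4.40 = 13.25 m.
Σ(b_i/K_i) = 8.85/54.6 + 4.40/0.00690 = 637.8 d.
K_eq = L / Σ(b_i/K_i) = 13.25 / 637.8 = 0.02077 m/day.
Q = K_eq · A · (Δh/L) = 0.02077 × 1250 × (2.15/13.25) = 4.213 m³/day.

4.21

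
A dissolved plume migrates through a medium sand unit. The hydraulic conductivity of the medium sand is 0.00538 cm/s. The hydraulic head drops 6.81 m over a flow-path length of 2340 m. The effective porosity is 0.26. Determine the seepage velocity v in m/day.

0.0520

Convert K: 0.00538 cm/s × 864 = 4.648 m/day.
Hydraulic gradient i = Δh / L = 6.81 / 2340 = 0.002910.
Darcy flux q = K · i = 4.648 × 0.002910 = 0.01353 m/day.
Seepage velocity v = q / n_e = 0.01353 / 0.26 = 0.05203 m/day.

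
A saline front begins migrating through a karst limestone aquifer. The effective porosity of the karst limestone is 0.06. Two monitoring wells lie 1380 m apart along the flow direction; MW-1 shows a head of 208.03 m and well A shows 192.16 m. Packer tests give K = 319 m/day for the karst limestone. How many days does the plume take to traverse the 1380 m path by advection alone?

22.6

Hydraulic gradient i = (208.03 − 192.16) / 1380 = 15.87 / 1380 = 0.01150.
Darcy flux q = K · i = 319.0 × 0.01150 = 3.668 m/day.
Seepage velocity v = q / n_e = 3.668 / 0.06 = 61.14 m/day.
Travel time t = L / v = 1380 / 61.14 = 22.57 days.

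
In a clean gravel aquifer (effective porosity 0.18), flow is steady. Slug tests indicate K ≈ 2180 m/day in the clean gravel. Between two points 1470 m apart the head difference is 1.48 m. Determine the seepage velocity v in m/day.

12.2

Hydraulic gradient i = Δh / L = 1.48 / 1470 = 0.001007.
Darcy flux q = K · i = 2180 × 0.001007 = 2.195 m/day.
Seepage velocity v = q / n_e = 2.195 / 0.18 = 12.19 m/day.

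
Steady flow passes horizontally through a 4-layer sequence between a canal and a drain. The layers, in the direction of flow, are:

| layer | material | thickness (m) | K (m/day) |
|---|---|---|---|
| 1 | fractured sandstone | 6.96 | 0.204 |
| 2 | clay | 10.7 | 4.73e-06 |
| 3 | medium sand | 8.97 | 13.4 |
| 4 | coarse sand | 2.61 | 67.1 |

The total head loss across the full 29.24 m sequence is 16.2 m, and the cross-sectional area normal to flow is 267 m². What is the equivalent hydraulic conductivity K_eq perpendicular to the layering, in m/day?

1.29e-05

Flow is perpendicular to layering, so the layers act in series and the equivalent K is the thickness-weighted harmonic mean.
Total thickness L = 6.96 + 10.7 + 8.97 + 2.61 = 29.24 m.
Σ(b_i/K_i) = 6.96/0.204 + 10.7/4.73e-06 + 8.97/13.4 + 2.61/67.1 = 2.262e+06 d.
K_eq = L / Σ(b_i/K_i) = 29.24 / 2.262e+06 = 1.293e-05 m/day.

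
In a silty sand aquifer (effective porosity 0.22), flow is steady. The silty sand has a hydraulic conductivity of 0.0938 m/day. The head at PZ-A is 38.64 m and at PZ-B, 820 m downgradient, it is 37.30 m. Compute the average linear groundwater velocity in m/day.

0.000697

Hydraulic gradient i = (38.64 − 37.30) / 820 = 1.34 / 820 = 0.001634.
Darcy flux q = K · i = 0.09380 × 0.001634 = 0.0001533 m/day.
Seepage velocity v = q / n_e = 0.0001533 / 0.22 = 0.0006967 m/day.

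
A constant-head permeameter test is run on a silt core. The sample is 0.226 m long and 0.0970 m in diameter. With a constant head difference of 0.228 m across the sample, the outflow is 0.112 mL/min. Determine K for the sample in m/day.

0.0216

Cross-sectional area A = π·(d/2)² = π × (0.0970/2)² = 0.007390 m².
Convert discharge: 0.112 mL/min = 1.867e-09 m³/s.
Darcy's law rearranged: K = Q·L / (A·Δh) = 1.867e-09 × 0.226 / (0.007390 × 0.228) = 2.504e-07 m/s = 0.02163 m/day.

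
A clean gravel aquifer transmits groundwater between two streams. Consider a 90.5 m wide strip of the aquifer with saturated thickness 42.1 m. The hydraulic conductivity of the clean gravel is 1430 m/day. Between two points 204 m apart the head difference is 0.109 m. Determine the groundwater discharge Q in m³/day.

Cross-sectional area A = 90.5 × 42.1 = 3810 m².
Hydraulic gradient i = Δh / L = 0.109 / 204 = 0.0005343.
Darcy's law: Q = K · A · i = 1430 × 3810 × 0.0005343 = 2911 m³/day.

2910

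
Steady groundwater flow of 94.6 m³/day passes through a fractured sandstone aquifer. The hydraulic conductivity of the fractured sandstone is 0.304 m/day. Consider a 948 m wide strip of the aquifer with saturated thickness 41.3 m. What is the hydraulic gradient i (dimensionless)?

0.00795

Cross-sectional area A = 948 × 41.3 = 39152 m².
From Q = K·A·i, i = Q / (K·A) = 94.6 / (0.3040 × 39152) = 0.007948.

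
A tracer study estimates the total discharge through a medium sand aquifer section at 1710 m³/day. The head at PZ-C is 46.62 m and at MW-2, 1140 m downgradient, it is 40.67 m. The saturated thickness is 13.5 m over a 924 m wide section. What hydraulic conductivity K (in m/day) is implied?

26.3

Cross-sectional area A = 924 × 13.5 = 12474 m².
Hydraulic gradient i = (46.62 − 40.67) / 1140 = 5.95 / 1140 = 0.005219.
From Q = K·A·i, K = Q / (A·i) = 1710 / (12474 × 0.005219) = 26.27 m/day.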